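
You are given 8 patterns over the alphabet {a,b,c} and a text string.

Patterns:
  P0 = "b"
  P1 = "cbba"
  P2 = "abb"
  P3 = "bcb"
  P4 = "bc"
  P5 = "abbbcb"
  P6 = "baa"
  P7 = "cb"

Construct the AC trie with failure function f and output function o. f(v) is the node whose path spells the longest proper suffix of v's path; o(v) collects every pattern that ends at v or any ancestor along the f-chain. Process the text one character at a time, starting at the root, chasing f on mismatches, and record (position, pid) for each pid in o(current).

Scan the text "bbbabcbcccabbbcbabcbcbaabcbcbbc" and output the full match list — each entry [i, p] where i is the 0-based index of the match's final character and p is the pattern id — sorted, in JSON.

Build:
Trie nodes:
  n0 'ε': a→6 b→1 c→2
  n1 'b': a→14 c→9  [P0 ends]
  n2 'c': b→3
  n3 'cb': b→4  [P7 ends]
  n4 'cbb': a→5
  n5 'cbba': ·  [P1 ends]
  n6 'a': b→7
  n7 'ab': b→8
  n8 'abb': b→11  [P2 ends]
  n9 'bc': b→10  [P4 ends]
  n10 'bcb': ·  [P3 ends]
  n11 'abbb': c→12
  n12 'abbbc': b→13
  n13 'abbbcb': ·  [P5 ends]
  n14 'ba': a→15
  n15 'baa': ·  [P6 ends]

Failure links (BFS by depth):
  n1('b'): parent n0 fail=0; on 'b' 0 → fail=0;  out {0}∪∅={0}
  n2('c'): parent n0 fail=0; on 'c' 0 → fail=0;  out ∅∪∅=∅
  n6('a'): parent n0 fail=0; on 'a' 0 → fail=0;  out ∅∪∅=∅
  n3('cb'): parent n2 fail=0; on 'b' 0 → fail=1;  out {7}∪{0}={0,7}
  n7('ab'): parent n6 fail=0; on 'b' 0 → fail=1;  out ∅∪{0}={0}
  n9('bc'): parent n1 fail=0; on 'c' 0 → fail=2;  out {4}∪∅={4}
  n14('ba'): parent n1 fail=0; on 'a' 0 → fail=6;  out ∅∪∅=∅
  n4('cbb'): parent n3 fail=1; on 'b' 1→0 → fail=1;  out ∅∪{0}={0}
  n8('abb'): parent n7 fail=1; on 'b' 1→0 → fail=1;  out {2}∪{0}={0,2}
  n10('bcb'): parent n9 fail=2; on 'b' 2 → fail=3;  out {3}∪{0,7}={0,3,7}
  n15('baa'): parent n14 fail=6; on 'a' 6→0 → fail=6;  out {6}∪∅={6}
  n5('cbba'): parent n4 fail=1; on 'a' 1 → fail=14;  out {1}∪∅={1}
  n11('abbb'): parent n8 fail=1; on 'b' 1→0 → fail=1;  out ∅∪{0}={0}
  n12('abbbc'): parent n11 fail=1; on 'c' 1 → fail=9;  out ∅∪{4}={4}
  n13('abbbcb'): parent n12 fail=9; on 'b' 9 → fail=10;  out {5}∪{0,3,7}={0,3,5,7}

Run:
pos 0 'b': at 1  ** P0@[0:0]
pos 1 'b': at 1 (via fail)  ** P0@[1:1]
pos 2 'b': at 1 (via fail)  ** P0@[2:2]
pos 3 'a': at 14
pos 4 'b': at 7 (via fail)  ** P0@[4:4]
pos 5 'c': at 9 (via fail)  ** P4@[4:5]
pos 6 'b': at 10  ** P0@[6:6],P3@[4:6],P7@[5:6]
pos 7 'c': at 9 (via fail)  ** P4@[6:7]
pos 8 'c': at 2 (via fail)
pos 9 'c': at 2 (via fail)
pos 10 'a': at 6 (via fail)
pos 11 'b': at 7  ** P0@[11:11]
pos 12 'b': at 8  ** P0@[12:12],P2@[10:12]
pos 13 'b': at 11  ** P0@[13:13]
pos 14 'c': at 12  ** P4@[13:14]
pos 15 'b': at 13  ** P0@[15:15],P3@[13:15],P5@[10:15],P7@[14:15]
pos 16 'a': at 14 (via fail)
pos 17 'b': at 7 (via fail)  ** P0@[17:17]
pos 18 'c': at 9 (via fail)  ** P4@[17:18]
pos 19 'b': at 10  ** P0@[19:19],P3@[17:19],P7@[18:19]
pos 20 'c': at 9 (via fail)  ** P4@[19:20]
pos 21 'b': at 10  ** P0@[21:21],P3@[19:21],P7@[20:21]
pos 22 'a': at 14 (via fail)
pos 23 'a': at 15  ** P6@[21:23]
pos 24 'b': at 7 (via fail)  ** P0@[24:24]
pos 25 'c': at 9 (via fail)  ** P4@[24:25]
pos 26 'b': at 10  ** P0@[26:26],P3@[24:26],P7@[25:26]
pos 27 'c': at 9 (via fail)  ** P4@[26:27]
pos 28 'b': at 10  ** P0@[28:28],P3@[26:28],P7@[27:28]
pos 29 'b': at 4 (via fail)  ** P0@[29:29]
pos 30 'c': at 9 (via fail)  ** P4@[29:30]

Matches: [[0,0],[1,0],[2,0],[4,0],[5,4],[6,0],[6,3],[6,7],[7,4],[11,0],[12,0],[12,2],[13,0],[14,4],[15,0],[15,3],[15,5],[15,7],[17,0],[18,4],[19,0],[19,3],[19,7],[20,4],[21,0],[21,3],[21,7],[23,6],[24,0],[25,4],[26,0],[26,3],[26,7],[27,4],[28,0],[28,3],[28,7],[29,0],[30,4]]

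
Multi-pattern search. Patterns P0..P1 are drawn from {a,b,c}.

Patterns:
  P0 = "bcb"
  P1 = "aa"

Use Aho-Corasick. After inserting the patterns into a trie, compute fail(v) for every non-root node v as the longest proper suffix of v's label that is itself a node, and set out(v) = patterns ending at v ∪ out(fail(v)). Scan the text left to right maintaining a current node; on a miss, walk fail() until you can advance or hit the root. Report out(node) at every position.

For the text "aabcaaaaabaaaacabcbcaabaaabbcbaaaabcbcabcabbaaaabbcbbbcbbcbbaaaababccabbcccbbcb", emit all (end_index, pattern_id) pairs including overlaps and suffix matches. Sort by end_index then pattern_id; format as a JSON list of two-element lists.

Construct AC machine:
Trie (insert patterns):
  0='ε' goto a→4 b→1
  1='b' goto c→2
  2='bc' goto b→3
  3='bcb' goto ·  ←P0
  4='a' goto a→5
  5='aa' goto ·  ←P1

BFS fail/out derivation:
  fail(1) 'b': from fail(0)=0 chase 'b': 0 ⇒ 0;  out=∅∪out(0)=∅
  fail(4) 'a': from fail(0)=0 chase 'a': 0 ⇒ 0;  out=∅∪out(0)=∅
  fail(2) 'bc': from fail(1)=0 chase 'c': 0 ⇒ 0;  out=∅∪out(0)=∅
  fail(5) 'aa': from fail(4)=0 chase 'a': 0 ⇒ 4;  out={1}∪out(4)={1}
  fail(3) 'bcb': from fail(2)=0 chase 'b': 0 ⇒ 1;  out={0}∪out(1)={0}

Text stream:
[0] read 'a'  n0⇒n4
[1] read 'a'  n4⇒n5  → match P1@[0:1]
[2] read 'b'  n5⇒n1 (fail-walked)
[3] read 'c'  n1⇒n2
[4] read 'a'  n2⇒n4 (fail-walked)
[5] read 'a'  n4⇒n5  → match P1@[4:5]
[6] read 'a'  n5⇒n5 (fail-walked)  → match P1@[5:6]
[7] read 'a'  n5⇒n5 (fail-walked)  → match P1@[6:7]
[8] read 'a'  n5⇒n5 (fail-walked)  → match P1@[7:8]
[9] read 'b'  n5⇒n1 (fail-walked)
[10] read 'a'  n1⇒n4 (fail-walked)
[11] read 'a'  n4⇒n5  → match P1@[10:11]
[12] read 'a'  n5⇒n5 (fail-walked)  → match P1@[11:12]
[13] read 'a'  n5⇒n5 (fail-walked)  → match P1@[12:13]
[14] read 'c'  n5⇒n0 (fail-walked)
[15] read 'a'  n0⇒n4
[16] read 'b'  n4⇒n1 (fail-walked)
[17] read 'c'  n1⇒n2
[18] read 'b'  n2⇒n3  → match P0@[16:18]
[19] read 'c'  n3⇒n2 (fail-walked)
[20] read 'a'  n2⇒n4 (fail-walked)
[21] read 'a'  n4⇒n5  → match P1@[20:21]
[22] read 'b'  n5⇒n1 (fail-walked)
[23] read 'a'  n1⇒n4 (fail-walked)
[24] read 'a'  n4⇒n5  → match P1@[23:24]
[25] read 'a'  n5⇒n5 (fail-walked)  → match P1@[24:25]
[26] read 'b'  n5⇒n1 (fail-walked)
[27] read 'b'  n1⇒n1 (fail-walked)
[28] read 'c'  n1⇒n2
[29] read 'b'  n2⇒n3  → match P0@[27:29]
[30] read 'a'  n3⇒n4 (fail-walked)
[31] read 'a'  n4⇒n5  → match P1@[30:31]
[32] read 'a'  n5⇒n5 (fail-walked)  → match P1@[31:32]
[33] read 'a'  n5⇒n5 (fail-walked)  → match P1@[32:33]
[34] read 'b'  n5⇒n1 (fail-walked)
[35] read 'c'  n1⇒n2
[36] read 'b'  n2⇒n3  → match P0@[34:36]
[37] read 'c'  n3⇒n2 (fail-walked)
[38] read 'a'  n2⇒n4 (fail-walked)
[39] read 'b'  n4⇒n1 (fail-walked)
[40] read 'c'  n1⇒n2
[41] read 'a'  n2⇒n4 (fail-walked)
[42] read 'b'  n4⇒n1 (fail-walked)
[43] read 'b'  n1⇒n1 (fail-walked)
[44] read 'a'  n1⇒n4 (fail-walked)
[45] read 'a'  n4⇒n5  → match P1@[44:45]
[46] read 'a'  n5⇒n5 (fail-walked)  → match P1@[45:46]
[47] read 'a'  n5⇒n5 (fail-walked)  → match P1@[46:47]
[48] read 'b'  n5⇒n1 (fail-walked)
[49] read 'b'  n1⇒n1 (fail-walked)
[50] read 'c'  n1⇒n2
[51] read 'b'  n2⇒n3  → match P0@[49:51]
[52] read 'b'  n3⇒n1 (fail-walked)
[53] read 'b'  n1⇒n1 (fail-walked)
[54] read 'c'  n1⇒n2
[55] read 'b'  n2⇒n3  → match P0@[53:55]
[56] read 'b'  n3⇒n1 (fail-walked)
[57] read 'c'  n1⇒n2
[58] read 'b'  n2⇒n3  → match P0@[56:58]
[59] read 'b'  n3⇒n1 (fail-walked)
[60] read 'a'  n1⇒n4 (fail-walked)
[61] read 'a'  n4⇒n5  → match P1@[60:61]
[62] read 'a'  n5⇒n5 (fail-walked)  → match P1@[61:62]
[63] read 'a'  n5⇒n5 (fail-walked)  → match P1@[62:63]
[64] read 'b'  n5⇒n1 (fail-walked)
[65] read 'a'  n1⇒n4 (fail-walked)
[66] read 'b'  n4⇒n1 (fail-walked)
[67] read 'c'  n1⇒n2
[68] read 'c'  n2⇒n0 (fail-walked)
[69] read 'a'  n0⇒n4
[70] read 'b'  n4⇒n1 (fail-walked)
[71] read 'b'  n1⇒n1 (fail-walked)
[72] read 'c'  n1⇒n2
[73] read 'c'  n2⇒n0 (fail-walked)
[74] read 'c'  n0⇒n0
[75] read 'b'  n0⇒n1
[76] read 'b'  n1⇒n1 (fail-walked)
[77] read 'c'  n1⇒n2
[78] read 'b'  n2⇒n3  → match P0@[76:78]

All matches (sorted): [[1,1],[5,1],[6,1],[7,1],[8,1],[11,1],[12,1],[13,1],[18,0],[21,1],[24,1],[25,1],[29,0],[31,1],[32,1],[33,1],[36,0],[45,1],[46,1],[47,1],[51,0],[55,0],[58,0],[61,1],[62,1],[63,1],[78,0]]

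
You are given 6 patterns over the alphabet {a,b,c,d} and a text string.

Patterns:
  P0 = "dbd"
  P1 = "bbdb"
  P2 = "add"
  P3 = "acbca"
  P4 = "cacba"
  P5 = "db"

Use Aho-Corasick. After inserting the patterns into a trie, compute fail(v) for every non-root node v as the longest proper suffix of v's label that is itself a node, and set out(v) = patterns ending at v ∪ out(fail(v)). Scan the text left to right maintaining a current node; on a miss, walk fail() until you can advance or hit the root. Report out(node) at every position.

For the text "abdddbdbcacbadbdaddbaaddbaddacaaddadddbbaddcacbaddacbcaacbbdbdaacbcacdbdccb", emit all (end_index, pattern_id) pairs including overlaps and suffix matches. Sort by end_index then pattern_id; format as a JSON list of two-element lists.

Build:
Trie (insert patterns):
  0='ε' goto a→8 b→4 c→15 d→1
  1='d' goto b→2
  2='db' goto d→3  [P5 ends]
  3='dbd' goto ·  [P0 ends]
  4='b' goto b→5
  5='bb' goto d→6
  6='bbd' goto b→7
  7='bbdb' goto ·  [P1 ends]
  8='a' goto c→11 d→9
  9='ad' goto d→10
  10='add' goto ·  [P2 ends]
  11='ac' goto b→12
  12='acb' goto c→13
  13='acbc' goto a→14
  14='acbca' goto ·  [P3 ends]
  15='c' goto a→16
  16='ca' goto c→17
  17='cac' goto b→18
  18='cacb' goto a→19
  19='cacba' goto ·  [P4 ends]

Failure links (BFS by depth):
  fail(1) 'd': from fail(0)=0 chase 'd': 0 ⇒ 0;  out=∅∪out(0)=∅
  fail(4) 'b': from fail(0)=0 chase 'b': 0 ⇒ 0;  out=∅∪out(0)=∅
  fail(8) 'a': from fail(0)=0 chase 'a': 0 ⇒ 0;  out=∅∪out(0)=∅
  fail(15) 'c': from fail(0)=0 chase 'c': 0 ⇒ 0;  out=∅∪out(0)=∅
  fail(2) 'db': from fail(1)=0 chase 'b': 0 ⇒ 4;  out={5}∪out(4)={5}
  fail(5) 'bb': from fail(4)=0 chase 'b': 0 ⇒ 4;  out=∅∪out(4)=∅
  fail(9) 'ad': from fail(8)=0 chase 'd': 0 ⇒ 1;  out=∅∪out(1)=∅
  fail(11) 'ac': from fail(8)=0 chase 'c': 0 ⇒ 15;  out=∅∪out(15)=∅
  fail(16) 'ca': from fail(15)=0 chase 'a': 0 ⇒ 8;  out=∅∪out(8)=∅
  fail(3) 'dbd': from fail(2)=4 chase 'd': 4→0 ⇒ 1;  out={0}∪out(1)={0}
  fail(6) 'bbd': from fail(5)=4 chase 'd': 4→0 ⇒ 1;  out=∅∪out(1)=∅
  fail(10) 'add': from fail(9)=1 chase 'd': 1→0 ⇒ 1;  out={2}∪out(1)={2}
  fail(12) 'acb': from fail(11)=15 chase 'b': 15→0 ⇒ 4;  out=∅∪out(4)=∅
  fail(17) 'cac': from fail(16)=8 chase 'c': 8 ⇒ 11;  out=∅∪out(11)=∅
  fail(7) 'bbdb': from fail(6)=1 chase 'b': 1 ⇒ 2;  out={1}∪out(2)={1,5}
  fail(13) 'acbc': from fail(12)=4 chase 'c': 4→0 ⇒ 15;  out=∅∪out(15)=∅
  fail(18) 'cacb': from fail(17)=11 chase 'b': 11 ⇒ 12;  out=∅∪out(12)=∅
  fail(14) 'acbca': from fail(13)=15 chase 'a': 15 ⇒ 16;  out={3}∪out(16)={3}
  fail(19) 'cacba': from fail(18)=12 chase 'a': 12→4→0 ⇒ 8;  out={4}∪out(8)={4}

Scan:
pos 0 'a': at 8
pos 1 'b': at 4 ·f
pos 2 'd': at 1 ·f
pos 3 'd': at 1 ·f
pos 4 'd': at 1 ·f
pos 5 'b': at 2  ** P5@[4:5]
pos 6 'd': at 3  ** P0@[4:6]
pos 7 'b': at 2 ·f  ** P5@[6:7]
pos 8 'c': at 15 ·f
pos 9 'a': at 16
pos 10 'c': at 17
pos 11 'b': at 18
pos 12 'a': at 19  ** P4@[8:12]
pos 13 'd': at 9 ·f
pos 14 'b': at 2 ·f  ** P5@[13:14]
pos 15 'd': at 3  ** P0@[13:15]
pos 16 'a': at 8 ·f
pos 17 'd': at 9
pos 18 'd': at 10  ** P2@[16:18]
pos 19 'b': at 2 ·f  ** P5@[18:19]
pos 20 'a': at 8 ·f
pos 21 'a': at 8 ·f
pos 22 'd': at 9
pos 23 'd': at 10  ** P2@[21:23]
pos 24 'b': at 2 ·f  ** P5@[23:24]
pos 25 'a': at 8 ·f
pos 26 'd': at 9
pos 27 'd': at 10  ** P2@[25:27]
pos 28 'a': at 8 ·f
pos 29 'c': at 11
pos 30 'a': at 16 ·f
pos 31 'a': at 8 ·f
pos 32 'd': at 9
pos 33 'd': at 10  ** P2@[31:33]
pos 34 'a': at 8 ·f
pos 35 'd': at 9
pos 36 'd': at 10  ** P2@[34:36]
pos 37 'd': at 1 ·f
pos 38 'b': at 2  ** P5@[37:38]
pos 39 'b': at 5 ·f
pos 40 'a': at 8 ·f
pos 41 'd': at 9
pos 42 'd': at 10  ** P2@[40:42]
pos 43 'c': at 15 ·f
pos 44 'a': at 16
pos 45 'c': at 17
pos 46 'b': at 18
pos 47 'a': at 19  ** P4@[43:47]
pos 48 'd': at 9 ·f
pos 49 'd': at 10  ** P2@[47:49]
pos 50 'a': at 8 ·f
pos 51 'c': at 11
pos 52 'b': at 12
pos 53 'c': at 13
pos 54 'a': at 14  ** P3@[50:54]
pos 55 'a': at 8 ·f
pos 56 'c': at 11
pos 57 'b': at 12
pos 58 'b': at 5 ·f
pos 59 'd': at 6
pos 60 'b': at 7  ** P1@[57:60],P5@[59:60]
pos 61 'd': at 3 ·f  ** P0@[59:61]
pos 62 'a': at 8 ·f
pos 63 'a': at 8 ·f
pos 64 'c': at 11
pos 65 'b': at 12
pos 66 'c': at 13
pos 67 'a': at 14  ** P3@[63:67]
pos 68 'c': at 17 ·f
pos 69 'd': at 1 ·f
pos 70 'b': at 2  ** P5@[69:70]
pos 71 'd': at 3  ** P0@[69:71]
pos 72 'c': at 15 ·f
pos 73 'c': at 15 ·f
pos 74 'b': at 4 ·f

Matches: [[5,5],[6,0],[7,5],[12,4],[14,5],[15,0],[18,2],[19,5],[23,2],[24,5],[27,2],[33,2],[36,2],[38,5],[42,2],[47,4],[49,2],[54,3],[60,1],[60,5],[61,0],[67,3],[70,5],[71,0]]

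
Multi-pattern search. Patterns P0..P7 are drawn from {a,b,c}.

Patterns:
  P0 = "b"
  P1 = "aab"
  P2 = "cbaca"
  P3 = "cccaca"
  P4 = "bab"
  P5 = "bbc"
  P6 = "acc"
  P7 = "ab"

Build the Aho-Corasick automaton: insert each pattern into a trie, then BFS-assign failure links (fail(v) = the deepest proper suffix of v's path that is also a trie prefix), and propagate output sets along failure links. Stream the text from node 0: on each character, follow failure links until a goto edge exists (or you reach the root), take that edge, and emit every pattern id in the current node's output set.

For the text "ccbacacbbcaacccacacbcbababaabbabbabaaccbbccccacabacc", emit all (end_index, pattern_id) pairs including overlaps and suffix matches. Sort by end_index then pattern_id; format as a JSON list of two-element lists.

Build:
Trie nodes:
  0='ε' goto a→2 b→1 c→5
  1='b' goto a→15 b→17  [P0 ends]
  2='a' goto a→3 b→21 c→19
  3='aa' goto b→4
  4='aab' goto ·  [P1 ends]
  5='c' goto b→6 c→10
  6='cb' goto a→7
  7='cba' goto c→8
  8='cbac' goto a→9
  9='cbaca' goto ·  [P2 ends]
  10='cc' goto c→11
  11='ccc' goto a→12
  12='ccca' goto c→13
  13='cccac' goto a→14
  14='cccaca' goto ·  [P3 ends]
  15='ba' goto b→16
  16='bab' goto ·  [P4 ends]
  17='bb' goto c→18
  18='bbc' goto ·  [P5 ends]
  19='ac' goto c→20
  20='acc' goto ·  [P6 ends]
  21='ab' goto ·  [P7 ends]

Failure links (BFS by depth):
  fail(1) 'b': from fail(0)=0 chase 'b': 0 ⇒ 0;  out={0}∪out(0)={0}
  fail(2) 'a': from fail(0)=0 chase 'a': 0 ⇒ 0;  out=∅∪out(0)=∅
  fail(5) 'c': from fail(0)=0 chase 'c': 0 ⇒ 0;  out=∅∪out(0)=∅
  fail(3) 'aa': from fail(2)=0 chase 'a': 0 ⇒ 2;  out=∅∪out(2)=∅
  fail(6) 'cb': from fail(5)=0 chase 'b': 0 ⇒ 1;  out=∅∪out(1)={0}
  fail(10) 'cc': from fail(5)=0 chase 'c': 0 ⇒ 5;  out=∅∪out(5)=∅
  fail(15) 'ba': from fail(1)=0 chase 'a': 0 ⇒ 2;  out=∅∪out(2)=∅
  fail(17) 'bb': from fail(1)=0 chase 'b': 0 ⇒ 1;  out=∅∪out(1)={0}
  fail(19) 'ac': from fail(2)=0 chase 'c': 0 ⇒ 5;  out=∅∪out(5)=∅
  fail(21) 'ab': from fail(2)=0 chase 'b': 0 ⇒ 1;  out={7}∪out(1)={0,7}
  fail(4) 'aab': from fail(3)=2 chase 'b': 2 ⇒ 21;  out={1}∪out(21)={0,1,7}
  fail(7) 'cba': from fail(6)=1 chase 'a': 1 ⇒ 15;  out=∅∪out(15)=∅
  fail(11) 'ccc': from fail(10)=5 chase 'c': 5 ⇒ 10;  out=∅∪out(10)=∅
  fail(16) 'bab': from fail(15)=2 chase 'b': 2 ⇒ 21;  out={4}∪out(21)={0,4,7}
  fail(18) 'bbc': from fail(17)=1 chase 'c': 1→0 ⇒ 5;  out={5}∪out(5)={5}
  fail(20) 'acc': from fail(19)=5 chase 'c': 5 ⇒ 10;  out={6}∪out(10)={6}
  fail(8) 'cbac': from fail(7)=15 chase 'c': 15→2 ⇒ 19;  out=∅∪out(19)=∅
  fail(12) 'ccca': from fail(11)=10 chase 'a': 10→5→0 ⇒ 2;  out=∅∪out(2)=∅
  fail(9) 'cbaca': from fail(8)=19 chase 'a': 19→5→0 ⇒ 2;  out={2}∪out(2)={2}
  fail(13) 'cccac': from fail(12)=2 chase 'c': 2 ⇒ 19;  out=∅∪out(19)=∅
  fail(14) 'cccaca': from fail(13)=19 chase 'a': 19→5→0 ⇒ 2;  out={3}∪out(2)={3}

Text stream:
pos 0 'c': at 5
pos 1 'c': at 10
pos 2 'b': at 6 (via fail)  emit P0@[2:2]
pos 3 'a': at 7
pos 4 'c': at 8
pos 5 'a': at 9  emit P2@[1:5]
pos 6 'c': at 19 (via fail)
pos 7 'b': at 6 (via fail)  emit P0@[7:7]
pos 8 'b': at 17 (via fail)  emit P0@[8:8]
pos 9 'c': at 18  emit P5@[7:9]
pos 10 'a': at 2 (via fail)
pos 11 'a': at 3
pos 12 'c': at 19 (via fail)
pos 13 'c': at 20  emit P6@[11:13]
pos 14 'c': at 11 (via fail)
pos 15 'a': at 12
pos 16 'c': at 13
pos 17 'a': at 14  emit P3@[12:17]
pos 18 'c': at 19 (via fail)
pos 19 'b': at 6 (via fail)  emit P0@[19:19]
pos 20 'c': at 5 (via fail)
pos 21 'b': at 6  emit P0@[21:21]
pos 22 'a': at 7
pos 23 'b': at 16 (via fail)  emit P0@[23:23],P4@[21:23],P7@[22:23]
pos 24 'a': at 15 (via fail)
pos 25 'b': at 16  emit P0@[25:25],P4@[23:25],P7@[24:25]
pos 26 'a': at 15 (via fail)
pos 27 'a': at 3 (via fail)
pos 28 'b': at 4  emit P0@[28:28],P1@[26:28],P7@[27:28]
pos 29 'b': at 17 (via fail)  emit P0@[29:29]
pos 30 'a': at 15 (via fail)
pos 31 'b': at 16  emit P0@[31:31],P4@[29:31],P7@[30:31]
pos 32 'b': at 17 (via fail)  emit P0@[32:32]
pos 33 'a': at 15 (via fail)
pos 34 'b': at 16  emit P0@[34:34],P4@[32:34],P7@[33:34]
pos 35 'a': at 15 (via fail)
pos 36 'a': at 3 (via fail)
pos 37 'c': at 19 (via fail)
pos 38 'c': at 20  emit P6@[36:38]
pos 39 'b': at 6 (via fail)  emit P0@[39:39]
pos 40 'b': at 17 (via fail)  emit P0@[40:40]
pos 41 'c': at 18  emit P5@[39:41]
pos 42 'c': at 10 (via fail)
pos 43 'c': at 11
pos 44 'c': at 11 (via fail)
pos 45 'a': at 12
pos 46 'c': at 13
pos 47 'a': at 14  emit P3@[42:47]
pos 48 'b': at 21 (via fail)  emit P0@[48:48],P7@[47:48]
pos 49 'a': at 15 (via fail)
pos 50 'c': at 19 (via fail)
pos 51 'c': at 20  emit P6@[49:51]

Matches: [[2,0],[5,2],[7,0],[8,0],[9,5],[13,6],[17,3],[19,0],[21,0],[23,0],[23,4],[23,7],[25,0],[25,4],[25,7],[28,0],[28,1],[28,7],[29,0],[31,0],[31,4],[31,7],[32,0],[34,0],[34,4],[34,7],[38,6],[39,0],[40,0],[41,5],[47,3],[48,0],[48,7],[51,6]]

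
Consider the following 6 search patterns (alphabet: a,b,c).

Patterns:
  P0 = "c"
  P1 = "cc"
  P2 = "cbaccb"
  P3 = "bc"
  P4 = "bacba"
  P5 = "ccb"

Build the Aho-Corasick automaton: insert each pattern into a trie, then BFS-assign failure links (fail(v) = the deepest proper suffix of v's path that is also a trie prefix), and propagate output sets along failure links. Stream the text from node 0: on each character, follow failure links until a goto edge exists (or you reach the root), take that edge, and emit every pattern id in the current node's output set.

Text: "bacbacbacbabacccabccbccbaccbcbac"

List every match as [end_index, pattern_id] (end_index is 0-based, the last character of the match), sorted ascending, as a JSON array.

Build:
Trie nodes:
  0='ε' goto b→8 c→1
  1='c' goto b→3 c→2  ←P0
  2='cc' goto b→14  ←P1
  3='cb' goto a→4
  4='cba' goto c→5
  5='cbac' goto c→6
  6='cbacc' goto b→7
  7='cbaccb' goto ·  ←P2
  8='b' goto a→10 c→9
  9='bc' goto ·  ←P3
  10='ba' goto c→11
  11='bac' goto b→12
  12='bacb' goto a→13
  13='bacba' goto ·  ←P4
  14='ccb' goto ·  ←P5

Failure links (BFS by depth):
  n1('c'): parent n0 fail=0; on 'c' 0 → fail=0;  out {0}∪∅={0}
  n8('b'): parent n0 fail=0; on 'b' 0 → fail=0;  out ∅∪∅=∅
  n2('cc'): parent n1 fail=0; on 'c' 0 → fail=1;  out {1}∪{0}={0,1}
  n3('cb'): parent n1 fail=0; on 'b' 0 → fail=8;  out ∅∪∅=∅
  n9('bc'): parent n8 fail=0; on 'c' 0 → fail=1;  out {3}∪{0}={0,3}
  n10('ba'): parent n8 fail=0; on 'a' 0 → fail=0;  out ∅∪∅=∅
  n4('cba'): parent n3 fail=8; on 'a' 8 → fail=10;  out ∅∪∅=∅
  n11('bac'): parent n10 fail=0; on 'c' 0 → fail=1;  out ∅∪{0}={0}
  n14('ccb'): parent n2 fail=1; on 'b' 1 → fail=3;  out {5}∪∅={5}
  n5('cbac'): parent n4 fail=10; on 'c' 10 → fail=11;  out ∅∪{0}={0}
  n12('bacb'): parent n11 fail=1; on 'b' 1 → fail=3;  out ∅∪∅=∅
  n6('cbacc'): parent n5 fail=11; on 'c' 11→1 → fail=2;  out ∅∪{0,1}={0,1}
  n13('bacba'): parent n12 fail=3; on 'a' 3 → fail=4;  out {4}∪∅={4}
  n7('cbaccb'): parent n6 fail=2; on 'b' 2 → fail=14;  out {2}∪{5}={2,5}

Run:
i=0 'b': node 0→8
i=1 'a': node 8→10
i=2 'c': node 10→11  → match P0@[2:2]
i=3 'b': node 11→12
i=4 'a': node 12→13  → match P4@[0:4]
i=5 'c': node 13→5 (via fail)  → match P0@[5:5]
i=6 'b': node 5→12 (via fail)
i=7 'a': node 12→13  → match P4@[3:7]
i=8 'c': node 13→5 (via fail)  → match P0@[8:8]
i=9 'b': node 5→12 (via fail)
i=10 'a': node 12→13  → match P4@[6:10]
i=11 'b': node 13→8 (via fail)
i=12 'a': node 8→10
i=13 'c': node 10→11  → match P0@[13:13]
i=14 'c': node 11→2 (via fail)  → match P0@[14:14],P1@[13:14]
i=15 'c': node 2→2 (via fail)  → match P0@[15:15],P1@[14:15]
i=16 'a': node 2→0 (via fail)
i=17 'b': node 0→8
i=18 'c': node 8→9  → match P0@[18:18],P3@[17:18]
i=19 'c': node 9→2 (via fail)  → match P0@[19:19],P1@[18:19]
i=20 'b': node 2→14  → match P5@[18:20]
i=21 'c': node 14→9 (via fail)  → match P0@[21:21],P3@[20:21]
i=22 'c': node 9→2 (via fail)  → match P0@[22:22],P1@[21:22]
i=23 'b': node 2→14  → match P5@[21:23]
i=24 'a': node 14→4 (via fail)
i=25 'c': node 4→5  → match P0@[25:25]
i=26 'c': node 5→6  → match P0@[26:26],P1@[25:26]
i=27 'b': node 6→7  → match P2@[22:27],P5@[25:27]
i=28 'c': node 7→9 (via fail)  → match P0@[28:28],P3@[27:28]
i=29 'b': node 9→3 (via fail)
i=30 'a': node 3→4
i=31 'c': node 4→5  → match P0@[31:31]

Result: [[2,0],[4,4],[5,0],[7,4],[8,0],[10,4],[13,0],[14,0],[14,1],[15,0],[15,1],[18,0],[18,3],[19,0],[19,1],[20,5],[21,0],[21,3],[22,0],[22,1],[23,5],[25,0],[26,0],[26,1],[27,2],[27,5],[28,0],[28,3],[31,0]]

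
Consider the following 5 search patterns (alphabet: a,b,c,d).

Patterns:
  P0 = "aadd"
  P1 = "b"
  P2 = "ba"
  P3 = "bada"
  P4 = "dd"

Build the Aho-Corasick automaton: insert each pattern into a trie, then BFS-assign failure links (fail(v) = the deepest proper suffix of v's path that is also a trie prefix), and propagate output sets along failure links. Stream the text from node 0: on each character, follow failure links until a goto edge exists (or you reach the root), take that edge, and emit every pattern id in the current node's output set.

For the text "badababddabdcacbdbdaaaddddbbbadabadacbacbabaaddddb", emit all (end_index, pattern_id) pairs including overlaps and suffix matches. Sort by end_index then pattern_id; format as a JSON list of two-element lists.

Build:
Trie nodes:
  0='ε' goto a→1 b→5 d→9
  1='a' goto a→2
  2='aa' goto d→3
  3='aad' goto d→4
  4='aadd' goto ·  ←P0
  5='b' goto a→6  ←P1
  6='ba' goto d→7  ←P2
  7='bad' goto a→8
  8='bada' goto ·  ←P3
  9='d' goto d→10
  10='dd' goto ·  ←P4

BFS fail/out derivation:
  fail(1) 'a': from fail(0)=0 chase 'a': 0 ⇒ 0;  out=∅∪out(0)=∅
  fail(5) 'b': from fail(0)=0 chase 'b': 0 ⇒ 0;  out={1}∪out(0)={1}
  fail(9) 'd': from fail(0)=0 chase 'd': 0 ⇒ 0;  out=∅∪out(0)=∅
  fail(2) 'aa': from fail(1)=0 chase 'a': 0 ⇒ 1;  out=∅∪out(1)=∅
  fail(6) 'ba': from fail(5)=0 chase 'a': 0 ⇒ 1;  out={2}∪out(1)={2}
  fail(10) 'dd': from fail(9)=0 chase 'd': 0 ⇒ 9;  out={4}∪out(9)={4}
  fail(3) 'aad': from fail(2)=1 chase 'd': 1→0 ⇒ 9;  out=∅∪out(9)=∅
  fail(7) 'bad': from fail(6)=1 chase 'd': 1→0 ⇒ 9;  out=∅∪out(9)=∅
  fail(4) 'aadd': from fail(3)=9 chase 'd': 9 ⇒ 10;  out={0}∪out(10)={0,4}
  fail(8) 'bada': from fail(7)=9 chase 'a': 9→0 ⇒ 1;  out={3}∪out(1)={3}

Text stream:
[0] read 'b'  n0⇒n5  → match P1@[0:0]
[1] read 'a'  n5⇒n6  → match P2@[0:1]
[2] read 'd'  n6⇒n7
[3] read 'a'  n7⇒n8  → match P3@[0:3]
[4] read 'b'  n8⇒n5 ·f  → match P1@[4:4]
[5] read 'a'  n5⇒n6  → match P2@[4:5]
[6] read 'b'  n6⇒n5 ·f  → match P1@[6:6]
[7] read 'd'  n5⇒n9 ·f
[8] read 'd'  n9⇒n10  → match P4@[7:8]
[9] read 'a'  n10⇒n1 ·f
[10] read 'b'  n1⇒n5 ·f  → match P1@[10:10]
[11] read 'd'  n5⇒n9 ·f
[12] read 'c'  n9⇒n0 ·f
[13] read 'a'  n0⇒n1
[14] read 'c'  n1⇒n0 ·f
[15] read 'b'  n0⇒n5  → match P1@[15:15]
[16] read 'd'  n5⇒n9 ·f
[17] read 'b'  n9⇒n5 ·f  → match P1@[17:17]
[18] read 'd'  n5⇒n9 ·f
[19] read 'a'  n9⇒n1 ·f
[20] read 'a'  n1⇒n2
[21] read 'a'  n2⇒n2 ·f
[22] read 'd'  n2⇒n3
[23] read 'd'  n3⇒n4  → match P0@[20:23],P4@[22:23]
[24] read 'd'  n4⇒n10 ·f  → match P4@[23:24]
[25] read 'd'  n10⇒n10 ·f  → match P4@[24:25]
[26] read 'b'  n10⇒n5 ·f  → match P1@[26:26]
[27] read 'b'  n5⇒n5 ·f  → match P1@[27:27]
[28] read 'b'  n5⇒n5 ·f  → match P1@[28:28]
[29] read 'a'  n5⇒n6  → match P2@[28:29]
[30] read 'd'  n6⇒n7
[31] read 'a'  n7⇒n8  → match P3@[28:31]
[32] read 'b'  n8⇒n5 ·f  → match P1@[32:32]
[33] read 'a'  n5⇒n6  → match P2@[32:33]
[34] read 'd'  n6⇒n7
[35] read 'a'  n7⇒n8  → match P3@[32:35]
[36] read 'c'  n8⇒n0 ·f
[37] read 'b'  n0⇒n5  → match P1@[37:37]
[38] read 'a'  n5⇒n6  → match P2@[37:38]
[39] read 'c'  n6⇒n0 ·f
[40] read 'b'  n0⇒n5  → match P1@[40:40]
[41] read 'a'  n5⇒n6  → match P2@[40:41]
[42] read 'b'  n6⇒n5 ·f  → match P1@[42:42]
[43] read 'a'  n5⇒n6  → match P2@[42:43]
[44] read 'a'  n6⇒n2 ·f
[45] read 'd'  n2⇒n3
[46] read 'd'  n3⇒n4  → match P0@[43:46],P4@[45:46]
[47] read 'd'  n4⇒n10 ·f  → match P4@[46:47]
[48] read 'd'  n10⇒n10 ·f  → match P4@[47:48]
[49] read 'b'  n10⇒n5 ·f  → match P1@[49:49]

Matches: [[0,1],[1,2],[3,3],[4,1],[5,2],[6,1],[8,4],[10,1],[15,1],[17,1],[23,0],[23,4],[24,4],[25,4],[26,1],[27,1],[28,1],[29,2],[31,3],[32,1],[33,2],[35,3],[37,1],[38,2],[40,1],[41,2],[42,1],[43,2],[46,0],[46,4],[47,4],[48,4],[49,1]]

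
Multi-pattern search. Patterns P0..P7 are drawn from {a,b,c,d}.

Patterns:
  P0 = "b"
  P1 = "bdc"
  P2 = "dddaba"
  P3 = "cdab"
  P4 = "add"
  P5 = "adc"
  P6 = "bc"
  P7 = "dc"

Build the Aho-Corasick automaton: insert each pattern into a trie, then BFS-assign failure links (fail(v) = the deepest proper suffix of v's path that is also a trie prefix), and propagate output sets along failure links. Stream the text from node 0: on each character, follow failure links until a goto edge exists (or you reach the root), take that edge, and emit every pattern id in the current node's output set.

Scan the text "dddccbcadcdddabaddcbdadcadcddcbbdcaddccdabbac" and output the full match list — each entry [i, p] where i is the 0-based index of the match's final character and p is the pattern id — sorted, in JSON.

Build:
Trie (insert patterns):
  0='ε' goto a→14 b→1 c→10 d→4
  1='b' goto c→18 d→2  ←P0
  2='bd' goto c→3
  3='bdc' goto ·  ←P1
  4='d' goto c→19 d→5
  5='dd' goto d→6
  6='ddd' goto a→7
  7='ddda' goto b→8
  8='dddab' goto a→9
  9='dddaba' goto ·  ←P2
  10='c' goto d→11
  11='cd' goto a→12
  12='cda' goto b→13
  13='cdab' goto ·  ←P3
  14='a' goto d→15
  15='ad' goto c→17 d→16
  16='add' goto ·  ←P4
  17='adc' goto ·  ←P5
  18='bc' goto ·  ←P6
  19='dc' goto ·  ←P7

Failure links (BFS by depth):
  fail(1) 'b': from fail(0)=0 chase 'b': 0 ⇒ 0;  out={0}∪out(0)={0}
  fail(4) 'd': from fail(0)=0 chase 'd': 0 ⇒ 0;  out=∅∪out(0)=∅
  fail(10) 'c': from fail(0)=0 chase 'c': 0 ⇒ 0;  out=∅∪out(0)=∅
  fail(14) 'a': from fail(0)=0 chase 'a': 0 ⇒ 0;  out=∅∪out(0)=∅
  fail(2) 'bd': from fail(1)=0 chase 'd': 0 ⇒ 4;  out=∅∪out(4)=∅
  fail(5) 'dd': from fail(4)=0 chase 'd': 0 ⇒ 4;  out=∅∪out(4)=∅
  fail(11) 'cd': from fail(10)=0 chase 'd': 0 ⇒ 4;  out=∅∪out(4)=∅
  fail(15) 'ad': from fail(14)=0 chase 'd': 0 ⇒ 4;  out=∅∪out(4)=∅
  fail(18) 'bc': from fail(1)=0 chase 'c': 0 ⇒ 10;  out={6}∪out(10)={6}
  fail(19) 'dc': from fail(4)=0 chase 'c': 0 ⇒ 10;  out={7}∪out(10)={7}
  fail(3) 'bdc': from fail(2)=4 chase 'c': 4 ⇒ 19;  out={1}∪out(19)={1,7}
  fail(6) 'ddd': from fail(5)=4 chase 'd': 4 ⇒ 5;  out=∅∪out(5)=∅
  fail(12) 'cda': from fail(11)=4 chase 'a': 4→0 ⇒ 14;  out=∅∪out(14)=∅
  fail(16) 'add': from fail(15)=4 chase 'd': 4 ⇒ 5;  out={4}∪out(5)={4}
  fail(17) 'adc': from fail(15)=4 chase 'c': 4 ⇒ 19;  out={5}∪out(19)={5,7}
  fail(7) 'ddda': from fail(6)=5 chase 'a': 5→4→0 ⇒ 14;  out=∅∪out(14)=∅
  fail(13) 'cdab': from fail(12)=14 chase 'b': 14→0 ⇒ 1;  out={3}∪out(1)={0,3}
  fail(8) 'dddab': from fail(7)=14 chase 'b': 14→0 ⇒ 1;  out=∅∪out(1)={0}
  fail(9) 'dddaba': from fail(8)=1 chase 'a': 1→0 ⇒ 14;  out={2}∪out(14)={2}

Text stream:
pos 0 'd': at 4
pos 1 'd': at 5
pos 2 'd': at 6
pos 3 'c': at 19 (fail-walked)  ** P7@[2:3]
pos 4 'c': at 10 (fail-walked)
pos 5 'b': at 1 (fail-walked)  ** P0@[5:5]
pos 6 'c': at 18  ** P6@[5:6]
pos 7 'a': at 14 (fail-walked)
pos 8 'd': at 15
pos 9 'c': at 17  ** P5@[7:9],P7@[8:9]
pos 10 'd': at 11 (fail-walked)
pos 11 'd': at 5 (fail-walked)
pos 12 'd': at 6
pos 13 'a': at 7
pos 14 'b': at 8  ** P0@[14:14]
pos 15 'a': at 9  ** P2@[10:15]
pos 16 'd': at 15 (fail-walked)
pos 17 'd': at 16  ** P4@[15:17]
pos 18 'c': at 19 (fail-walked)  ** P7@[17:18]
pos 19 'b': at 1 (fail-walked)  ** P0@[19:19]
pos 20 'd': at 2
pos 21 'a': at 14 (fail-walked)
pos 22 'd': at 15
pos 23 'c': at 17  ** P5@[21:23],P7@[22:23]
pos 24 'a': at 14 (fail-walked)
pos 25 'd': at 15
pos 26 'c': at 17  ** P5@[24:26],P7@[25:26]
pos 27 'd': at 11 (fail-walked)
pos 28 'd': at 5 (fail-walked)
pos 29 'c': at 19 (fail-walked)  ** P7@[28:29]
pos 30 'b': at 1 (fail-walked)  ** P0@[30:30]
pos 31 'b': at 1 (fail-walked)  ** P0@[31:31]
pos 32 'd': at 2
pos 33 'c': at 3  ** P1@[31:33],P7@[32:33]
pos 34 'a': at 14 (fail-walked)
pos 35 'd': at 15
pos 36 'd': at 16  ** P4@[34:36]
pos 37 'c': at 19 (fail-walked)  ** P7@[36:37]
pos 38 'c': at 10 (fail-walked)
pos 39 'd': at 11
pos 40 'a': at 12
pos 41 'b': at 13  ** P0@[41:41],P3@[38:41]
pos 42 'b': at 1 (fail-walked)  ** P0@[42:42]
pos 43 'a': at 14 (fail-walked)
pos 44 'c': at 10 (fail-walked)

Result: [[3,7],[5,0],[6,6],[9,5],[9,7],[14,0],[15,2],[17,4],[18,7],[19,0],[23,5],[23,7],[26,5],[26,7],[29,7],[30,0],[31,0],[33,1],[33,7],[36,4],[37,7],[41,0],[41,3],[42,0]]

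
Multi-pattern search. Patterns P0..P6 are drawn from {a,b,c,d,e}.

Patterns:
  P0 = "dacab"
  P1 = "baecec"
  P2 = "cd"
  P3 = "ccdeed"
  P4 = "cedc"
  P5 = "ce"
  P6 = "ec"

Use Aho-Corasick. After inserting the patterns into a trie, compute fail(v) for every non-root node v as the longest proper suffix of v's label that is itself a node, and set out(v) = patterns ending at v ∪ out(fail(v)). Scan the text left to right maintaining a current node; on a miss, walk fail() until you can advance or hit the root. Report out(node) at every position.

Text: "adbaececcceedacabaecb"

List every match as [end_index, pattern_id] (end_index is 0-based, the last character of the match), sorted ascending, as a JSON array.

Construct AC machine:
Trie nodes:
  0='ε' goto b→6 c→12 d→1 e→22
  1='d' goto a→2
  2='da' goto c→3
  3='dac' goto a→4
  4='daca' goto b→5
  5='dacab' goto ·  [P0 ends]
  6='b' goto a→7
  7='ba' goto e→8
  8='bae' goto c→9
  9='baec' goto e→10
  10='baece' goto c→11
  11='baecec' goto ·  [P1 ends]
  12='c' goto c→14 d→13 e→19
  13='cd' goto ·  [P2 ends]
  14='cc' goto d→15
  15='ccd' goto e→16
  16='ccde' goto e→17
  17='ccdee' goto d→18
  18='ccdeed' goto ·  [P3 ends]
  19='ce' goto d→20  [P5 ends]
  20='ced' goto c→21
  21='cedc' goto ·  [P4 ends]
  22='e' goto c→23
  23='ec' goto ·  [P6 ends]

Failure links (BFS by depth):
  n1('d'): parent n0 fail=0; on 'd' 0 → fail=0;  out ∅∪∅=∅
  n6('b'): parent n0 fail=0; on 'b' 0 → fail=0;  out ∅∪∅=∅
  n12('c'): parent n0 fail=0; on 'c' 0 → fail=0;  out ∅∪∅=∅
  n22('e'): parent n0 fail=0; on 'e' 0 → fail=0;  out ∅∪∅=∅
  n2('da'): parent n1 fail=0; on 'a' 0 → fail=0;  out ∅∪∅=∅
  n7('ba'): parent n6 fail=0; on 'a' 0 → fail=0;  out ∅∪∅=∅
  n13('cd'): parent n12 fail=0; on 'd' 0 → fail=1;  out {2}∪∅={2}
  n14('cc'): parent n12 fail=0; on 'c' 0 → fail=12;  out ∅∪∅=∅
  n19('ce'): parent n12 fail=0; on 'e' 0 → fail=22;  out {5}∪∅={5}
  n23('ec'): parent n22 fail=0; on 'c' 0 → fail=12;  out {6}∪∅={6}
  n3('dac'): parent n2 fail=0; on 'c' 0 → fail=12;  out ∅∪∅=∅
  n8('bae'): parent n7 fail=0; on 'e' 0 → fail=22;  out ∅∪∅=∅
  n15('ccd'): parent n14 fail=12; on 'd' 12 → fail=13;  out ∅∪{2}={2}
  n20('ced'): parent n19 fail=22; on 'd' 22→0 → fail=1;  out ∅∪∅=∅
  n4('daca'): parent n3 fail=12; on 'a' 12→0 → fail=0;  out ∅∪∅=∅
  n9('baec'): parent n8 fail=22; on 'c' 22 → fail=23;  out ∅∪{6}={6}
  n16('ccde'): parent n15 fail=13; on 'e' 13→1→0 → fail=22;  out ∅∪∅=∅
  n21('cedc'): parent n20 fail=1; on 'c' 1→0 → fail=12;  out {4}∪∅={4}
  n5('dacab'): parent n4 fail=0; on 'b' 0 → fail=6;  out {0}∪∅={0}
  n10('baece'): parent n9 fail=23; on 'e' 23→12 → fail=19;  out ∅∪{5}={5}
  n17('ccdee'): parent n16 fail=22; on 'e' 22→0 → fail=22;  out ∅∪∅=∅
  n11('baecec'): parent n10 fail=19; on 'c' 19→22 → fail=23;  out {1}∪{6}={1,6}
  n18('ccdeed'): parent n17 fail=22; on 'd' 22→0 → fail=1;  out {3}∪∅={3}

Text stream:
pos 0 'a': at 0
pos 1 'd': at 1
pos 2 'b': at 6 ·f
pos 3 'a': at 7
pos 4 'e': at 8
pos 5 'c': at 9  emit P6@[4:5]
pos 6 'e': at 10  emit P5@[5:6]
pos 7 'c': at 11  emit P1@[2:7],P6@[6:7]
pos 8 'c': at 14 ·f
pos 9 'c': at 14 ·f
pos 10 'e': at 19 ·f  emit P5@[9:10]
pos 11 'e': at 22 ·f
pos 12 'd': at 1 ·f
pos 13 'a': at 2
pos 14 'c': at 3
pos 15 'a': at 4
pos 16 'b': at 5  emit P0@[12:16]
pos 17 'a': at 7 ·f
pos 18 'e': at 8
pos 19 'c': at 9  emit P6@[18:19]
pos 20 'b': at 6 ·f

Result: [[5,6],[6,5],[7,1],[7,6],[10,5],[16,0],[19,6]]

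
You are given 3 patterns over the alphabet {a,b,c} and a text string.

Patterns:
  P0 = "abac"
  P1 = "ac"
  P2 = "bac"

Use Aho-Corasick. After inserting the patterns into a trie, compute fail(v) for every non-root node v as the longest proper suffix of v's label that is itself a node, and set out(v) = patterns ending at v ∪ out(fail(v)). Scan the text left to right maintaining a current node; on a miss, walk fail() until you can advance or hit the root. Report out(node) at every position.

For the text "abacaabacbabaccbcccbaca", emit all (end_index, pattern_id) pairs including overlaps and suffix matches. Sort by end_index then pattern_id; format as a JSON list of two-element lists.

Build:
Trie (insert patterns):
  n0 'ε': a→1 b→6
  n1 'a': b→2 c→5
  n2 'ab': a→3
  n3 'aba': c→4
  n4 'abac': ·  [P0 ends]
  n5 'ac': ·  [P1 ends]
  n6 'b': a→7
  n7 'ba': c→8
  n8 'bac': ·  [P2 ends]

BFS fail/out derivation:
  n1('a'): parent n0 fail=0; on 'a' 0 → fail=0;  out ∅∪∅=∅
  n6('b'): parent n0 fail=0; on 'b' 0 → fail=0;  out ∅∪∅=∅
  n2('ab'): parent n1 fail=0; on 'b' 0 → fail=6;  out ∅∪∅=∅
  n5('ac'): parent n1 fail=0; on 'c' 0 → fail=0;  out {1}∪∅={1}
  n7('ba'): parent n6 fail=0; on 'a' 0 → fail=1;  out ∅∪∅=∅
  n3('aba'): parent n2 fail=6; on 'a' 6 → fail=7;  out ∅∪∅=∅
  n8('bac'): parent n7 fail=1; on 'c' 1 → fail=5;  out {2}∪{1}={1,2}
  n4('abac'): parent n3 fail=7; on 'c' 7 → fail=8;  out {0}∪{1,2}={0,1,2}

Scan:
i=0 'a': node 0→1
i=1 'b': node 1→2
i=2 'a': node 2→3
i=3 'c': node 3→4  → match P0@[0:3],P1@[2:3],P2@[1:3]
i=4 'a': node 4→1 ·f
i=5 'a': node 1→1 ·f
i=6 'b': node 1→2
i=7 'a': node 2→3
i=8 'c': node 3→4  → match P0@[5:8],P1@[7:8],P2@[6:8]
i=9 'b': node 4→6 ·f
i=10 'a': node 6→7
i=11 'b': node 7→2 ·f
i=12 'a': node 2→3
i=13 'c': node 3→4  → match P0@[10:13],P1@[12:13],P2@[11:13]
i=14 'c': node 4→0 ·f
i=15 'b': node 0→6
i=16 'c': node 6→0 ·f
i=17 'c': node 0→0
i=18 'c': node 0→0
i=19 'b': node 0→6
i=20 'a': node 6→7
i=21 'c': node 7→8  → match P1@[20:21],P2@[19:21]
i=22 'a': node 8→1 ·f

All matches (sorted): [[3,0],[3,1],[3,2],[8,0],[8,1],[8,2],[13,0],[13,1],[13,2],[21,1],[21,2]]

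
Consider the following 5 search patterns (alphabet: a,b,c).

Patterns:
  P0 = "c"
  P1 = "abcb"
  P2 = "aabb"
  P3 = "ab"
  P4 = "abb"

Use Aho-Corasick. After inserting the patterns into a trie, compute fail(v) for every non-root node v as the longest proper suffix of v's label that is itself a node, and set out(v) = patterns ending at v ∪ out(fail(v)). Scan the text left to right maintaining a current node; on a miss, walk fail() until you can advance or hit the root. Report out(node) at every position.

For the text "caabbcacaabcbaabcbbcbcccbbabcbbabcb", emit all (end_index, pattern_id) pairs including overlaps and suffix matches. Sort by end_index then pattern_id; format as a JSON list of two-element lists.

Build automaton:
Trie (insert patterns):
  n0 'ε': a→2 c→1
  n1 'c': ·  [P0 ends]
  n2 'a': a→6 b→3
  n3 'ab': b→9 c→4  [P3 ends]
  n4 'abc': b→5
  n5 'abcb': ·  [P1 ends]
  n6 'aa': b→7
  n7 'aab': b→8
  n8 'aabb': ·  [P2 ends]
  n9 'abb': ·  [P4 ends]

BFS fail/out derivation:
  fail(1) 'c': from fail(0)=0 chase 'c': 0 ⇒ 0;  out={0}∪out(0)={0}
  fail(2) 'a': from fail(0)=0 chase 'a': 0 ⇒ 0;  out=∅∪out(0)=∅
  fail(3) 'ab': from fail(2)=0 chase 'b': 0 ⇒ 0;  out={3}∪out(0)={3}
  fail(6) 'aa': from fail(2)=0 chase 'a': 0 ⇒ 2;  out=∅∪out(2)=∅
  fail(4) 'abc': from fail(3)=0 chase 'c': 0 ⇒ 1;  out=∅∪out(1)={0}
  fail(7) 'aab': from fail(6)=2 chase 'b': 2 ⇒ 3;  out=∅∪out(3)={3}
  fail(9) 'abb': from fail(3)=0 chase 'b': 0 ⇒ 0;  out={4}∪out(0)={4}
  fail(5) 'abcb': from fail(4)=1 chase 'b': 1→0 ⇒ 0;  out={1}∪out(0)={1}
  fail(8) 'aabb': from fail(7)=3 chase 'b': 3 ⇒ 9;  out={2}∪out(9)={2,4}

Scan:
pos 0 'c': at 1  emit P0@[0:0]
pos 1 'a': at 2 ·f
pos 2 'a': at 6
pos 3 'b': at 7  emit P3@[2:3]
pos 4 'b': at 8  emit P2@[1:4],P4@[2:4]
pos 5 'c': at 1 ·f  emit P0@[5:5]
pos 6 'a': at 2 ·f
pos 7 'c': at 1 ·f  emit P0@[7:7]
pos 8 'a': at 2 ·f
pos 9 'a': at 6
pos 10 'b': at 7  emit P3@[9:10]
pos 11 'c': at 4 ·f  emit P0@[11:11]
pos 12 'b': at 5  emit P1@[9:12]
pos 13 'a': at 2 ·f
pos 14 'a': at 6
pos 15 'b': at 7  emit P3@[14:15]
pos 16 'c': at 4 ·f  emit P0@[16:16]
pos 17 'b': at 5  emit P1@[14:17]
pos 18 'b': at 0 ·f
pos 19 'c': at 1  emit P0@[19:19]
pos 20 'b': at 0 ·f
pos 21 'c': at 1  emit P0@[21:21]
pos 22 'c': at 1 ·f  emit P0@[22:22]
pos 23 'c': at 1 ·f  emit P0@[23:23]
pos 24 'b': at 0 ·f
pos 25 'b': at 0
pos 26 'a': at 2
pos 27 'b': at 3  emit P3@[26:27]
pos 28 'c': at 4  emit P0@[28:28]
pos 29 'b': at 5  emit P1@[26:29]
pos 30 'b': at 0 ·f
pos 31 'a': at 2
pos 32 'b': at 3  emit P3@[31:32]
pos 33 'c': at 4  emit P0@[33:33]
pos 34 'b': at 5  emit P1@[31:34]

Result: [[0,0],[3,3],[4,2],[4,4],[5,0],[7,0],[10,3],[11,0],[12,1],[15,3],[16,0],[17,1],[19,0],[21,0],[22,0],[23,0],[27,3],[28,0],[29,1],[32,3],[33,0],[34,1]]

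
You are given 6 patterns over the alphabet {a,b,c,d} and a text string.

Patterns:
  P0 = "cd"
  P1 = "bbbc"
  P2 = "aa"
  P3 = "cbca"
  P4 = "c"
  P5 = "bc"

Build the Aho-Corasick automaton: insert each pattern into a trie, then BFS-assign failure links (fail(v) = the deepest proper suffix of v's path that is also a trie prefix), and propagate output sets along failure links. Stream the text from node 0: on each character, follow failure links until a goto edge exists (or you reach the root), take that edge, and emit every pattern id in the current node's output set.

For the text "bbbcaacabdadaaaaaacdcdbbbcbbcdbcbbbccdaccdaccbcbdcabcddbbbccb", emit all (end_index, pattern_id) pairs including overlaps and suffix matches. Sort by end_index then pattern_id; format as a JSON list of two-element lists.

Construct AC machine:
Trie (insert patterns):
  n0 'ε': a→7 b→3 c→1
  n1 'c': b→9 d→2  [P4 ends]
  n2 'cd': ·  [P0 ends]
  n3 'b': b→4 c→12
  n4 'bb': b→5
  n5 'bbb': c→6
  n6 'bbbc': ·  [P1 ends]
  n7 'a': a→8
  n8 'aa': ·  [P2 ends]
  n9 'cb': c→10
  n10 'cbc': a→11
  n11 'cbca': ·  [P3 ends]
  n12 'bc': ·  [P5 ends]

BFS fail/out derivation:
  n1('c'): parent n0 fail=0; on 'c' 0 → fail=0;  out {4}∪∅={4}
  n3('b'): parent n0 fail=0; on 'b' 0 → fail=0;  out ∅∪∅=∅
  n7('a'): parent n0 fail=0; on 'a' 0 → fail=0;  out ∅∪∅=∅
  n2('cd'): parent n1 fail=0; on 'd' 0 → fail=0;  out {0}∪∅={0}
  n4('bb'): parent n3 fail=0; on 'b' 0 → fail=3;  out ∅∪∅=∅
  n8('aa'): parent n7 fail=0; on 'a' 0 → fail=7;  out {2}∪∅={2}
  n9('cb'): parent n1 fail=0; on 'b' 0 → fail=3;  out ∅∪∅=∅
  n12('bc'): parent n3 fail=0; on 'c' 0 → fail=1;  out {5}∪{4}={4,5}
  n5('bbb'): parent n4 fail=3; on 'b' 3 → fail=4;  out ∅∪∅=∅
  n10('cbc'): parent n9 fail=3; on 'c' 3 → fail=12;  out ∅∪{4,5}={4,5}
  n6('bbbc'): parent n5 fail=4; on 'c' 4→3 → fail=12;  out {1}∪{4,5}={1,4,5}
  n11('cbca'): parent n10 fail=12; on 'a' 12→1→0 → fail=7;  out {3}∪∅={3}

Run:
pos 0 'b': at 3
pos 1 'b': at 4
pos 2 'b': at 5
pos 3 'c': at 6  emit P1@[0:3],P4@[3:3],P5@[2:3]
pos 4 'a': at 7 (via fail)
pos 5 'a': at 8  emit P2@[4:5]
pos 6 'c': at 1 (via fail)  emit P4@[6:6]
pos 7 'a': at 7 (via fail)
pos 8 'b': at 3 (via fail)
pos 9 'd': at 0 (via fail)
pos 10 'a': at 7
pos 11 'd': at 0 (via fail)
pos 12 'a': at 7
pos 13 'a': at 8  emit P2@[12:13]
pos 14 'a': at 8 (via fail)  emit P2@[13:14]
pos 15 'a': at 8 (via fail)  emit P2@[14:15]
pos 16 'a': at 8 (via fail)  emit P2@[15:16]
pos 17 'a': at 8 (via fail)  emit P2@[16:17]
pos 18 'c': at 1 (via fail)  emit P4@[18:18]
pos 19 'd': at 2  emit P0@[18:19]
pos 20 'c': at 1 (via fail)  emit P4@[20:20]
pos 21 'd': at 2  emit P0@[20:21]
pos 22 'b': at 3 (via fail)
pos 23 'b': at 4
pos 24 'b': at 5
pos 25 'c': at 6  emit P1@[22:25],P4@[25:25],P5@[24:25]
pos 26 'b': at 9 (via fail)
pos 27 'b': at 4 (via fail)
pos 28 'c': at 12 (via fail)  emit P4@[28:28],P5@[27:28]
pos 29 'd': at 2 (via fail)  emit P0@[28:29]
pos 30 'b': at 3 (via fail)
pos 31 'c': at 12  emit P4@[31:31],P5@[30:31]
pos 32 'b': at 9 (via fail)
pos 33 'b': at 4 (via fail)
pos 34 'b': at 5
pos 35 'c': at 6  emit P1@[32:35],P4@[35:35],P5@[34:35]
pos 36 'c': at 1 (via fail)  emit P4@[36:36]
pos 37 'd': at 2  emit P0@[36:37]
pos 38 'a': at 7 (via fail)
pos 39 'c': at 1 (via fail)  emit P4@[39:39]
pos 40 'c': at 1 (via fail)  emit P4@[40:40]
pos 41 'd': at 2  emit P0@[40:41]
pos 42 'a': at 7 (via fail)
pos 43 'c': at 1 (via fail)  emit P4@[43:43]
pos 44 'c': at 1 (via fail)  emit P4@[44:44]
pos 45 'b': at 9
pos 46 'c': at 10  emit P4@[46:46],P5@[45:46]
pos 47 'b': at 9 (via fail)
pos 48 'd': at 0 (via fail)
pos 49 'c': at 1  emit P4@[49:49]
pos 50 'a': at 7 (via fail)
pos 51 'b': at 3 (via fail)
pos 52 'c': at 12  emit P4@[52:52],P5@[51:52]
pos 53 'd': at 2 (via fail)  emit P0@[52:53]
pos 54 'd': at 0 (via fail)
pos 55 'b': at 3
pos 56 'b': at 4
pos 57 'b': at 5
pos 58 'c': at 6  emit P1@[55:58],P4@[58:58],P5@[57:58]
pos 59 'c': at 1 (via fail)  emit P4@[59:59]
pos 60 'b': at 9

Matches: [[3,1],[3,4],[3,5],[5,2],[6,4],[13,2],[14,2],[15,2],[16,2],[17,2],[18,4],[19,0],[20,4],[21,0],[25,1],[25,4],[25,5],[28,4],[28,5],[29,0],[31,4],[31,5],[35,1],[35,4],[35,5],[36,4],[37,0],[39,4],[40,4],[41,0],[43,4],[44,4],[46,4],[46,5],[49,4],[52,4],[52,5],[53,0],[58,1],[58,4],[58,5],[59,4]]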